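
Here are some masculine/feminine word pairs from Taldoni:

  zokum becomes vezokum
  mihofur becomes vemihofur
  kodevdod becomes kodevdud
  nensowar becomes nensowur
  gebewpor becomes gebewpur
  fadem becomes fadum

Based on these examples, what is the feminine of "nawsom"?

mihofur and nensowar both end in -r yet inflect differently (vemihofur, nensowur), so the final letter is not what conditions the rule; the last vowel is.
"nawsom" has last vowel 'o'. The stems whose last vowel is 'o' (kodevdod → kodevdud, gebewpor → gebewpur) change the last vowel to 'u'.
The other pattern: stems whose last vowel is 'u' add the prefix ve-.
So nawsom → nawsum.

nawsum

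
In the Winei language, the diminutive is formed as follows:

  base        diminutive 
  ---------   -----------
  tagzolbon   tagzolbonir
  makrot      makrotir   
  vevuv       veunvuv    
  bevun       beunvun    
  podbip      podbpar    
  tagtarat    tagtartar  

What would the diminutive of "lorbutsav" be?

"lorbutsav" has last vowel 'a'. The one such stem in the data (tagtarat → tagtartar) deletes the last vowel and adds -ar (as does podbip), so the same rule applies.
So lorbutsav → lorbutsvar.

lorbutsvar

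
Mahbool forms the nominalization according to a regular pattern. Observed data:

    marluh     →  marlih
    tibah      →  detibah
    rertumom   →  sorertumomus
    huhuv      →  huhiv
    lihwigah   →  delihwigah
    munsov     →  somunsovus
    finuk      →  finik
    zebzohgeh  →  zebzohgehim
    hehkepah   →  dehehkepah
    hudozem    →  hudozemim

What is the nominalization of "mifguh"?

marluh and hehkepah both end in -h yet inflect differently (marlih, dehehkepah), so the final letter is not what conditions the rule; the last vowel is.
"mifguh" has last vowel 'u'. The stems whose last vowel is 'u' (huhuv → huhiv, finuk → finik, marluh → marlih) change the last vowel to 'i'.
So mifguh → mifgih.

mifgih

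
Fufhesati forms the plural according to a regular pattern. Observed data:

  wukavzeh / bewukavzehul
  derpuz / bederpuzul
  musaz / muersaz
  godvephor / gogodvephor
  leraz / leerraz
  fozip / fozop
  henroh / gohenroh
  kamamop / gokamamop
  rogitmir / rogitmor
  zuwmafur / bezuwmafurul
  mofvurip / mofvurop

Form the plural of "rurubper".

godvephor and rogitmir both end in -r yet inflect differently (gogodvephor, rogitmor), so the final letter is not what conditions the rule; the last vowel is.
"rurubper" has last vowel 'e'. The one such stem in the data (wukavzeh → bewukavzehul) adds be- … -ul around the stem, so the same rule applies.
So rurubper → berurubperul.

berurubperul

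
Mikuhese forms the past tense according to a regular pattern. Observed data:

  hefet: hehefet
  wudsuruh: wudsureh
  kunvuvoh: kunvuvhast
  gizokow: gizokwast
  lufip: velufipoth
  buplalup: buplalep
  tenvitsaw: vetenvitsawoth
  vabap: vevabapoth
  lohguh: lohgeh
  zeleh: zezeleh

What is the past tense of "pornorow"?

"pornorow" has last vowel 'o'. The stems whose last vowel is 'o' (kunvuvoh → kunvuvhast, gizokow → gizokwast) delete the last vowel and add -ast.
The other patterns: stems whose last vowel is 'u' change the last vowel to 'e'; stems whose last vowel is 'e' repeat the first consonant+vowel as a prefix; stems whose last vowel is 'a' or 'i' add ve- … -oth around the stem.
So pornorow → pornorwast.

pornorwast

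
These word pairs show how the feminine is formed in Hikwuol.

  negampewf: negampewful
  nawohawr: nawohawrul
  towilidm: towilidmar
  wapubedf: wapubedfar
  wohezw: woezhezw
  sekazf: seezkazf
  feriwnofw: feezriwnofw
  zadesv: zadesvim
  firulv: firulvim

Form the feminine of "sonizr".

"sonizr" has second-to-last letter 'z'. The stems whose second-to-last letter is 'z' (wohezw → woezhezw, sekazf → seezkazf) insert -ez- after the first vowel.
The other patterns: stems whose second-to-last letter is 'w' add -ul; stems whose second-to-last letter is 'd' add -ar; stems whose second-to-last letter is 'l' or 's' add -im.
So sonizr → soeznizr.

soeznizr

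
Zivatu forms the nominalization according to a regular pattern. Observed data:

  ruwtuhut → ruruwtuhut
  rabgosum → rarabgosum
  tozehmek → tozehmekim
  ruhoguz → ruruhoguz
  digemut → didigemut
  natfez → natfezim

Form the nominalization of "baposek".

baposekim

"baposek" has last vowel 'e'. The stems whose last vowel is 'e' (natfez → natfezim, tozehmek → tozehmekim) add -im.
So baposek → baposekim.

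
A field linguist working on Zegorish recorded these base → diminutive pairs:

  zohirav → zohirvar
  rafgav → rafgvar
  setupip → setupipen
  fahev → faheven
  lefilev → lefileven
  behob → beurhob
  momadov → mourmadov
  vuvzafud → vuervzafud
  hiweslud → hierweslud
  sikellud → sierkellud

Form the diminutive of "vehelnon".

zohirav and fahev both end in -v yet inflect differently (zohirvar, faheven), so the final letter is not what conditions the rule; the last vowel is.
"vehelnon" has last vowel 'o'. The stems whose last vowel is 'o' (behob → beurhob, momadov → mourmadov) insert -ur- after the first vowel.
The other patterns: stems whose last vowel is 'a' delete the last vowel and add -ar; stems whose last vowel is 'e' or 'i' add -en; stems whose last vowel is 'u' insert -er- after the first vowel.
So vehelnon → veurhelnon.

veurhelnon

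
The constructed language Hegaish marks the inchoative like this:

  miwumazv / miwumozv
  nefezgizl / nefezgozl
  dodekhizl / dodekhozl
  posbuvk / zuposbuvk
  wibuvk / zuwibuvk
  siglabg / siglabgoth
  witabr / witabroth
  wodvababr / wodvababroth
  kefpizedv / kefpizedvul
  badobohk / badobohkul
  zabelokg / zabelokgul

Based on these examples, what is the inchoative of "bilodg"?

miwumazv and kefpizedv both end in -v yet inflect differently (miwumozv, kefpizedvul), so the final letter is not what conditions the rule; the second-to-last letter is.
"bilodg" has second-to-last letter 'd'. The one such stem in the data (kefpizedv → kefpizedvul) adds -ul, so the same rule applies.
So bilodg → bilodgul.

bilodgul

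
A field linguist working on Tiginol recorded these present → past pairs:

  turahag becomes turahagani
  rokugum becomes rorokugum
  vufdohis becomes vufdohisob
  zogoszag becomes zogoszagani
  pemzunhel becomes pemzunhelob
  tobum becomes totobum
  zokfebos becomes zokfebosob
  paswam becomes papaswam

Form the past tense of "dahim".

"dahim" ends in -m. The stems ending in -m (paswam → papaswam, rokugum → rorokugum, tobum → totobum) repeat the first consonant+vowel as a prefix.
The other patterns: stems ending in -g add -ani; stems ending in -l or -s add -ob.
So dahim → dadahim.

dadahim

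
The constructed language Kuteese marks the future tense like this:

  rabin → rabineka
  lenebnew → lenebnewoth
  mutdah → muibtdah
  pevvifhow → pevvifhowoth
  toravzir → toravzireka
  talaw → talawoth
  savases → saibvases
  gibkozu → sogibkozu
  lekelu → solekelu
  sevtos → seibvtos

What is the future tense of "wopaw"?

savases and lenebnew both have last vowel 'e' yet inflect differently (saibvases, lenebnewoth), so the last vowel is not what conditions the rule; the final letter is.
"wopaw" ends in -w. The stems ending in -w (lenebnew → lenebnewoth, talaw → talawoth, pevvifhow → pevvifhowoth) add -oth.
So wopaw → wopawoth.

wopawoth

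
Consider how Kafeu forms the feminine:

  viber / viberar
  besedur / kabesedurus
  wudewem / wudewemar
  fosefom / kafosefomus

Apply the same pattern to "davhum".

"davhum" has last vowel 'u'. The one such stem in the data (besedur → kabesedurus) adds ka- … -us around the stem, so the same rule applies.
The other pattern: stems whose last vowel is 'e' add -ar.
So davhum → kadavhumus.

kadavhumus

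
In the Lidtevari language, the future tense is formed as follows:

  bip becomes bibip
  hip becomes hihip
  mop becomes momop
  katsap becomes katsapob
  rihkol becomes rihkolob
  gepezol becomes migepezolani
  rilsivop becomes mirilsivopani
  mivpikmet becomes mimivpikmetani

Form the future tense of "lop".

bip and katsap both end in -p yet inflect differently (bibip, katsapob), so the final letter is not what conditions the rule; the number of vowels is.
"lop" has 1 vowel. The stems with 1 vowel (bip → bibip, hip → hihip, mop → momop) repeat the first consonant+vowel as a prefix.
So lop → lolop.

lolop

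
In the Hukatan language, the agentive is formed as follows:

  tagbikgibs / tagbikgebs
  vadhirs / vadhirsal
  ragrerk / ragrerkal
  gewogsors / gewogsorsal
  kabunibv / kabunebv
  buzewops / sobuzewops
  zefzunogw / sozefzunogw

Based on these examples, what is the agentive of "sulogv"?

sosulogv

"sulogv" has second-to-last letter 'g'. The one such stem in the data (zefzunogw → sozefzunogw) adds the prefix so-, so the same rule applies.
So sulogv → sosulogv.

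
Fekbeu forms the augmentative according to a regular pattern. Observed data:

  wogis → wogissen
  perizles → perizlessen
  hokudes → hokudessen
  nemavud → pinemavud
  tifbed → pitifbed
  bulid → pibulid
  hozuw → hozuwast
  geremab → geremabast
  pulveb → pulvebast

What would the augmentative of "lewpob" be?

perizles and tifbed both have last vowel 'e' yet inflect differently (perizlessen, pitifbed), so the last vowel is not what conditions the rule; the final letter is.
"lewpob" ends in -b. The stems ending in -b (geremab → geremabast, pulveb → pulvebast) add -ast.
The other patterns: stems ending in -s double the final consonant and add -en; stems ending in -d add the prefix pi-.
So lewpob → lewpobast.

lewpobast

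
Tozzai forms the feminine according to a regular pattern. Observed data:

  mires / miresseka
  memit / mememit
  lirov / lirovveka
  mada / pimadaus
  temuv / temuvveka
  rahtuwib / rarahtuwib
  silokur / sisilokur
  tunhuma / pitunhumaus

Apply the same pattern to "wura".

"wura" ends in -a. The stems ending in -a (mada → pimadaus, tunhuma → pitunhumaus) add pi- … -us around the stem.
The other patterns: stems ending in -s or -v double the final consonant and add -eka; stems ending in -b, -r or -t repeat the first consonant+vowel as a prefix.
So wura → piwuraus.

piwuraus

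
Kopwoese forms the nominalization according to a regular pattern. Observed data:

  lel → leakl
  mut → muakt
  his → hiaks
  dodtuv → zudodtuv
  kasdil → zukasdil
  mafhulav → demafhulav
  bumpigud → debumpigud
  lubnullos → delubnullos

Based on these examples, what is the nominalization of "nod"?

noakd

lel and kasdil both end in -l yet inflect differently (leakl, zukasdil), so the final letter is not what conditions the rule; the number of vowels is.
"nod" has 1 vowel. The stems with 1 vowel (lel → leakl, mut → muakt, his → hiaks) insert -ak- after the first vowel.
So nod → noakd.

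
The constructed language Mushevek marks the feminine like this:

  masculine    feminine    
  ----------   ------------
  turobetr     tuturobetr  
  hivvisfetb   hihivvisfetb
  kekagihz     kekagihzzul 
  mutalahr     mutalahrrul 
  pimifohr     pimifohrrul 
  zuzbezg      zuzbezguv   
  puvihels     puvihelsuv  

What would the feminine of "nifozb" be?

nifozbuv

turobetr and mutalahr both end in -r yet inflect differently (tuturobetr, mutalahrrul), so the final letter is not what conditions the rule; the second-to-last letter is.
"nifozb" has second-to-last letter 'z'. The one such stem in the data (zuzbezg → zuzbezguv) adds -uv, so the same rule applies.
The other patterns: stems whose second-to-last letter is 't' repeat the first consonant+vowel as a prefix; stems whose second-to-last letter is 'h' double the final consonant and add -ul.
So nifozb → nifozbuv.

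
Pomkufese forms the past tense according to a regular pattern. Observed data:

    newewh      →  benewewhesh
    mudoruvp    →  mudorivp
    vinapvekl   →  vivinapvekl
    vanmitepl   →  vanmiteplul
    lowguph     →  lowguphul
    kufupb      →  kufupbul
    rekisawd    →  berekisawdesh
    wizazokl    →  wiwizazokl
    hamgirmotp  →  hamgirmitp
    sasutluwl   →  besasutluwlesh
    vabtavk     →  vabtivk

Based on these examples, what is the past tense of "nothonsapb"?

nothonsapbul

"nothonsapb" has second-to-last letter 'p'. The stems whose second-to-last letter is 'p' (vanmitepl → vanmiteplul, lowguph → lowguphul, kufupb → kufupbul) add -ul.
So nothonsapb → nothonsapbul.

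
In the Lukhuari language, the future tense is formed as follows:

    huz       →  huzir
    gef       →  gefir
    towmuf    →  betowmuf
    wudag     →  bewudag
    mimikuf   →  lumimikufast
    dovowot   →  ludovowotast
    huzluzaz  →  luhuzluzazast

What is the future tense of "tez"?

gef and towmuf both end in -f yet inflect differently (gefir, betowmuf), so the final letter is not what conditions the rule; the number of vowels is.
"tez" has 1 vowel. The stems with 1 vowel (huz → huzir, gef → gefir) add -ir.
The other patterns: stems with 2 vowels add the prefix be-; stems with 3 vowels add lu- … -ast around the stem.
So tez → tezir.

tezir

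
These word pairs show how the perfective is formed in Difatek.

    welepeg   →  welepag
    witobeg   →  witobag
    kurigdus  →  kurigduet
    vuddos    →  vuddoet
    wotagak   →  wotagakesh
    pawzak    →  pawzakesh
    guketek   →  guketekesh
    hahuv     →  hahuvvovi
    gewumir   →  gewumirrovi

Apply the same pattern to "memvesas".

memvesaet

welepeg and guketek both have last vowel 'e' yet inflect differently (welepag, guketekesh), so the last vowel is not what conditions the rule; the final letter is.
"memvesas" ends in -s. The stems ending in -s (kurigdus → kurigduet, vuddos → vuddoet) drop the final letter and add -et.
The other patterns: stems ending in -g change the last vowel to 'a'; stems ending in -k add -esh; stems ending in -r or -v double the final consonant and add -ovi.
So memvesas → memvesaet.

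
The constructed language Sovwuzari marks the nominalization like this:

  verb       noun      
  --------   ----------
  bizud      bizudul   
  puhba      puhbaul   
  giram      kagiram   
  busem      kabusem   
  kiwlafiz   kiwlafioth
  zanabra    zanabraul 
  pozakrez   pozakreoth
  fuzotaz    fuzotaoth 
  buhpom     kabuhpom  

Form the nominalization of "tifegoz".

pozakrez and busem both have last vowel 'e' yet inflect differently (pozakreoth, kabusem), so the last vowel is not what conditions the rule; the final letter is.
"tifegoz" ends in -z. The stems ending in -z (pozakrez → pozakreoth, fuzotaz → fuzotaoth, kiwlafiz → kiwlafioth) drop the final letter and add -oth.
The other patterns: stems ending in -m add the prefix ka-; stems ending in -a or -d add -ul.
So tifegoz → tifegooth.

tifegooth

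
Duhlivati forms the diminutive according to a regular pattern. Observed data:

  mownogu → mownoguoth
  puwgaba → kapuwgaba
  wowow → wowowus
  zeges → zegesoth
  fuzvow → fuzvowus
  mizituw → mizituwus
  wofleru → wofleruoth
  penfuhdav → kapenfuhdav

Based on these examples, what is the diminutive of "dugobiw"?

dugobiwus

mownogu and mizituw both have last vowel 'u' yet inflect differently (mownoguoth, mizituwus), so the last vowel is not what conditions the rule; the final letter is.
"dugobiw" ends in -w. The stems ending in -w (wowow → wowowus, fuzvow → fuzvowus, mizituw → mizituwus) add -us.
So dugobiw → dugobiwus.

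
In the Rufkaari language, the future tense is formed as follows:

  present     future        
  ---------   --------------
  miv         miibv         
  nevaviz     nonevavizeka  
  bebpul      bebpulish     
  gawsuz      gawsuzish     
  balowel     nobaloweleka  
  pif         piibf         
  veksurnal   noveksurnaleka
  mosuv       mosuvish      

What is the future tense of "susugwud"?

miv and mosuv both end in -v yet inflect differently (miibv, mosuvish), so the final letter is not what conditions the rule; the number of vowels is.
"susugwud" has 3 vowels. The stems with 3 vowels (nevaviz → nonevavizeka, veksurnal → noveksurnaleka, balowel → nobaloweleka) add no- … -eka around the stem.
The other patterns: stems with 1 vowel insert -ib- after the first vowel; stems with 2 vowels add -ish.
So susugwud → nosusugwudeka.

nosusugwudeka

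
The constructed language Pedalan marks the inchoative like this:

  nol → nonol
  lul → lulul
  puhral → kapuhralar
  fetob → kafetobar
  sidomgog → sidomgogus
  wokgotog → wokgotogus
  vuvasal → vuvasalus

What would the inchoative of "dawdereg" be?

nol and puhral both end in -l yet inflect differently (nonol, kapuhralar), so the final letter is not what conditions the rule; the number of vowels is.
"dawdereg" has 3 vowels. The stems with 3 vowels (sidomgog → sidomgogus, wokgotog → wokgotogus, vuvasal → vuvasalus) add -us.
So dawdereg → dawderegus.

dawderegus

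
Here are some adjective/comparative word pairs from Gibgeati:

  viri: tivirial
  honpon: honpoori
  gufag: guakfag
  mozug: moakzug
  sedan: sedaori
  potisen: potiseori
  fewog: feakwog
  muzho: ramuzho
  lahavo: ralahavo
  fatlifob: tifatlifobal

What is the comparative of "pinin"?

honpon and muzho both have last vowel 'o' yet inflect differently (honpoori, ramuzho), so the last vowel is not what conditions the rule; the final letter is.
"pinin" ends in -n. The stems ending in -n (sedan → sedaori, honpon → honpoori, potisen → potiseori) drop the final letter and add -ori.
The other patterns: stems ending in -o add the prefix ra-; stems ending in -g insert -ak- after the first vowel; stems ending in -b or -i add ti- … -al around the stem.
So pinin → piniori.

piniori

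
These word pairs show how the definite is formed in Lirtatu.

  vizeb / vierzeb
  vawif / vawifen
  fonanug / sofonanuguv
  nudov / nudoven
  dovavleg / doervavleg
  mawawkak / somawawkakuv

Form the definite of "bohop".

bohopen

dovavleg and fonanug both end in -g yet inflect differently (doervavleg, sofonanuguv), so the final letter is not what conditions the rule; the last vowel is.
"bohop" has last vowel 'o'. The one such stem in the data (nudov → nudoven) adds -en, so the same rule applies.
The other patterns: stems whose last vowel is 'e' insert -er- after the first vowel; stems whose last vowel is 'a' or 'u' add so- … -uv around the stem.
So bohop → bohopen.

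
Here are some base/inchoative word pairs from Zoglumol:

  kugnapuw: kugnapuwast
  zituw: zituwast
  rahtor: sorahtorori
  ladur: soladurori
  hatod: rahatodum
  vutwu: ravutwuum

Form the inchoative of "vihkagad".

ravihkagadum

"vihkagad" ends in -d. The one such stem in the data (hatod → rahatodum) adds ra- … -um around the stem, so the same rule applies.
So vihkagad → ravihkagadum.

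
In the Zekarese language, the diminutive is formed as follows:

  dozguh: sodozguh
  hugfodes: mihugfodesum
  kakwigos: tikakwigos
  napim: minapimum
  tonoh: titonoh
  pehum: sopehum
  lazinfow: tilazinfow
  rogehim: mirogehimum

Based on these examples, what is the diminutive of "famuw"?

tonoh and dozguh both end in -h yet inflect differently (titonoh, sodozguh), so the final letter is not what conditions the rule; the last vowel is.
"famuw" has last vowel 'u'. The stems whose last vowel is 'u' (pehum → sopehum, dozguh → sodozguh) add the prefix so-.
The other patterns: stems whose last vowel is 'o' add the prefix ti-; stems whose last vowel is 'e' or 'i' add mi- … -um around the stem.
So famuw → sofamuw.

sofamuw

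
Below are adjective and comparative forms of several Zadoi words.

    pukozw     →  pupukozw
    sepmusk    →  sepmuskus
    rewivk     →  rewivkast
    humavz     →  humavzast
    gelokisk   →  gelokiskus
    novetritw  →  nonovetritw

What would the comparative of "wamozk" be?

gelokisk and rewivk both end in -k yet inflect differently (gelokiskus, rewivkast), so the final letter is not what conditions the rule; the second-to-last letter is.
"wamozk" has second-to-last letter 'z'. The one such stem in the data (pukozw → pupukozw) repeats the first consonant+vowel as a prefix (as does novetritw), so the same rule applies.
The other patterns: stems whose second-to-last letter is 's' add -us; stems whose second-to-last letter is 'v' add -ast.
So wamozk → wawamozk.

wawamozk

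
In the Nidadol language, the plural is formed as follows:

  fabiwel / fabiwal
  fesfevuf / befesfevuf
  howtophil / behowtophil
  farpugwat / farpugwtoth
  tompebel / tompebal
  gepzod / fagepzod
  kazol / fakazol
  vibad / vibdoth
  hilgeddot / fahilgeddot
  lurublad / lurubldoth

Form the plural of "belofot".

fabelofot

howtophil and tompebel both end in -l yet inflect differently (behowtophil, tompebal), so the final letter is not what conditions the rule; the last vowel is.
"belofot" has last vowel 'o'. The stems whose last vowel is 'o' (gepzod → fagepzod, hilgeddot → fahilgeddot, kazol → fakazol) add the prefix fa-.
The other patterns: stems whose last vowel is 'i' or 'u' add the prefix be-; stems whose last vowel is 'a' delete the last vowel and add -oth; stems whose last vowel is 'e' change the last vowel to 'a'.
So belofot → fabelofot.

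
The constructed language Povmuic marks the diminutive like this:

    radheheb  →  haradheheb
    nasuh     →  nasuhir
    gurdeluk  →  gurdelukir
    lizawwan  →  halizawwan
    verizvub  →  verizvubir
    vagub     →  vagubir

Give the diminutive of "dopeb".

hadopeb

vagub and radheheb both end in -b yet inflect differently (vagubir, haradheheb), so the final letter is not what conditions the rule; the last vowel is.
"dopeb" has last vowel 'e'. The one such stem in the data (radheheb → haradheheb) adds the prefix ha-, so the same rule applies.
So dopeb → hadopeb.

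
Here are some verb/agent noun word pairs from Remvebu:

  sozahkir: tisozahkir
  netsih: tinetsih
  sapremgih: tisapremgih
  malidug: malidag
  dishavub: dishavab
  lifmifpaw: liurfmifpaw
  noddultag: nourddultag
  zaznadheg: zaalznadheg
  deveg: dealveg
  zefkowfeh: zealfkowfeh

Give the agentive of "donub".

malidug and noddultag both end in -g yet inflect differently (malidag, nourddultag), so the final letter is not what conditions the rule; the last vowel is.
"donub" has last vowel 'u'. The stems whose last vowel is 'u' (malidug → malidag, dishavub → dishavab) change the last vowel to 'a'.
The other patterns: stems whose last vowel is 'i' add the prefix ti-; stems whose last vowel is 'a' insert -ur- after the first vowel; stems whose last vowel is 'e' insert -al- after the first vowel.
So donub → donab.

donab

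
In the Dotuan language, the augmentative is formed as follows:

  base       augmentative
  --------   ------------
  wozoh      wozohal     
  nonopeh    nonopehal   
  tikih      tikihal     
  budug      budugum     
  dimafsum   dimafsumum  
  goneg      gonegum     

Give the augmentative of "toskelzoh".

toskelzohal

nonopeh and goneg both have last vowel 'e' yet inflect differently (nonopehal, gonegum), so the last vowel is not what conditions the rule; the final letter is.
"toskelzoh" ends in -h. The stems ending in -h (wozoh → wozohal, nonopeh → nonopehal, tikih → tikihal) add -al.
The other pattern: stems ending in -g or -m add -um.
So toskelzoh → toskelzohal.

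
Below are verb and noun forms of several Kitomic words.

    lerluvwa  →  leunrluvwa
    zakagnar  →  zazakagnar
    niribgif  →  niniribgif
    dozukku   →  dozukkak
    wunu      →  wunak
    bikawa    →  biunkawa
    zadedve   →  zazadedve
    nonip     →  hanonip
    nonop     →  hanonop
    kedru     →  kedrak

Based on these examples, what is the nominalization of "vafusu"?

nonip and niribgif both have last vowel 'i' yet inflect differently (hanonip, niniribgif), so the last vowel is not what conditions the rule; the final letter is.
"vafusu" ends in -u. The stems ending in -u (kedru → kedrak, dozukku → dozukkak, wunu → wunak) drop the final letter and add -ak.
The other patterns: stems ending in -p add the prefix ha-; stems ending in -a insert -un- after the first vowel; stems ending in -e, -f or -r repeat the first consonant+vowel as a prefix.
So vafusu → vafusak.

vafusak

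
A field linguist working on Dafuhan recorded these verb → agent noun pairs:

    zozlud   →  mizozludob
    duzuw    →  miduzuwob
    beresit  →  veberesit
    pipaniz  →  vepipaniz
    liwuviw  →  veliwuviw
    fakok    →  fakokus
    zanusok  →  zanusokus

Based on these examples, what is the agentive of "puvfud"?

mipuvfudob

duzuw and liwuviw both end in -w yet inflect differently (miduzuwob, veliwuviw), so the final letter is not what conditions the rule; the last vowel is.
"puvfud" has last vowel 'u'. The stems whose last vowel is 'u' (zozlud → mizozludob, duzuw → miduzuwob) add mi- … -ob around the stem.
So puvfud → mipuvfudob.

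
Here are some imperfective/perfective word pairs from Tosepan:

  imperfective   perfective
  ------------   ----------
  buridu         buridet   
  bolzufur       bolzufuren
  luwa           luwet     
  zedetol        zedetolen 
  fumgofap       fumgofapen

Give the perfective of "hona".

honet

"hona" ends in a vowel. The stems ending in a vowel (buridu → buridet, luwa → luwet) drop the final letter and add -et.
So hona → honet.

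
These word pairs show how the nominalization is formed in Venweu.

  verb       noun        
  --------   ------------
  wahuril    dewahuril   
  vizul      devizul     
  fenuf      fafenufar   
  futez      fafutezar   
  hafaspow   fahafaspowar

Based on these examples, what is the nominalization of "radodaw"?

faradodawar

"radodaw" ends in -w. The one such stem in the data (hafaspow → fahafaspowar) adds fa- … -ar around the stem, so the same rule applies.
The other pattern: stems ending in -l add the prefix de-.
So radodaw → faradodawar.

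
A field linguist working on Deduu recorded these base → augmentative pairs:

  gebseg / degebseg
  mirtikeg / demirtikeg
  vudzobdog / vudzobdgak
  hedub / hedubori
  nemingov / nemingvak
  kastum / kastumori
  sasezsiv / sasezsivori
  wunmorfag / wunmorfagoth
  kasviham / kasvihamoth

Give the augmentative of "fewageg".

gebseg and vudzobdog both end in -g yet inflect differently (degebseg, vudzobdgak), so the final letter is not what conditions the rule; the last vowel is.
"fewageg" has last vowel 'e'. The stems whose last vowel is 'e' (gebseg → degebseg, mirtikeg → demirtikeg) add the prefix de-.
The other patterns: stems whose last vowel is 'o' delete the last vowel and add -ak; stems whose last vowel is 'a' add -oth; stems whose last vowel is 'i' or 'u' add -ori.
So fewageg → defewageg.

defewageg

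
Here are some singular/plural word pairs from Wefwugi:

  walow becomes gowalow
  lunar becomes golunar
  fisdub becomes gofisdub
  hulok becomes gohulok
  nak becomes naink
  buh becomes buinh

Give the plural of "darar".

"darar" has 2 vowels. The stems with 2 vowels (hulok → gohulok, lunar → golunar, fisdub → gofisdub) add the prefix go-.
The other pattern: stems with 1 vowel insert -in- after the first vowel.
So darar → godarar.

godarar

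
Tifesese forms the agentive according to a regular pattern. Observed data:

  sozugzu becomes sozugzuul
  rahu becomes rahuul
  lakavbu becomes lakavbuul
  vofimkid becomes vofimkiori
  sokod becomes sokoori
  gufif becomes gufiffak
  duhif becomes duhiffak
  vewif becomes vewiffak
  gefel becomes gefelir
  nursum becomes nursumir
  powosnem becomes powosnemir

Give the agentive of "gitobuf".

gitobuffak

vofimkid and gufif both have last vowel 'i' yet inflect differently (vofimkiori, gufiffak), so the last vowel is not what conditions the rule; the final letter is.
"gitobuf" ends in -f. The stems ending in -f (gufif → gufiffak, duhif → duhiffak, vewif → vewiffak) double the final consonant and add -ak.
The other patterns: stems ending in -u add -ul; stems ending in -d drop the final letter and add -ori; stems ending in -l or -m add -ir.
So gitobuf → gitobuffak.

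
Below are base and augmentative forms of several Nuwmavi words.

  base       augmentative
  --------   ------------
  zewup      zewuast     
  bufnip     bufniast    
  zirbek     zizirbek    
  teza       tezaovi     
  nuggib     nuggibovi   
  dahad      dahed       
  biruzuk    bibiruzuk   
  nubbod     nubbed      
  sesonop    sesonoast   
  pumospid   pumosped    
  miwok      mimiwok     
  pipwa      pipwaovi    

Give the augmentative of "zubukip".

zubukiast

nubbod and miwok both have last vowel 'o' yet inflect differently (nubbed, mimiwok), so the last vowel is not what conditions the rule; the final letter is.
"zubukip" ends in -p. The stems ending in -p (bufnip → bufniast, sesonop → sesonoast, zewup → zewuast) drop the final letter and add -ast.
So zubukip → zubukiast.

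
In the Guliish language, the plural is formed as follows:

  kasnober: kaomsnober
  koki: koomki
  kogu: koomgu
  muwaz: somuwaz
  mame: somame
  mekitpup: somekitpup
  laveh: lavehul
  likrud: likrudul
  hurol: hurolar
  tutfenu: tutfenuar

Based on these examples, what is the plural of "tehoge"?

kogu and tutfenu both end in -u yet inflect differently (koomgu, tutfenuar), so the final letter is not what conditions the rule; the first letter is.
"tehoge" begins with t-. The one such stem in the data (tutfenu → tutfenuar) adds -ar, so the same rule applies.
The other patterns: stems beginning with k- insert -om- after the first vowel; stems beginning with m- add the prefix so-; stems beginning with l- add -ul.
So tehoge → tehogear.

tehogear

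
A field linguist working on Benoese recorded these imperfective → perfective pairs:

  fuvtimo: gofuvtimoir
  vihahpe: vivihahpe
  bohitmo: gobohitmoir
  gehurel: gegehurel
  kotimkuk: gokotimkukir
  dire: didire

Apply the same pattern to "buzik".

vihahpe and fuvtimo both have 3 vowels yet inflect differently (vivihahpe, gofuvtimoir), so the number of vowels is not what conditions the rule; the final letter is.
"buzik" ends in -k. The one such stem in the data (kotimkuk → gokotimkukir) adds go- … -ir around the stem, so the same rule applies.
So buzik → gobuzikir.

gobuzikir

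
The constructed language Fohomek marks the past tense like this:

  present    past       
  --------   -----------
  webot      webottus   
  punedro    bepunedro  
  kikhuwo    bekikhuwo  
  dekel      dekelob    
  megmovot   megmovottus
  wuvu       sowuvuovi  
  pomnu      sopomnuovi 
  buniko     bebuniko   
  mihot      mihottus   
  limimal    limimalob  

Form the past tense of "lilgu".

buniko and mihot both have last vowel 'o' yet inflect differently (bebuniko, mihottus), so the last vowel is not what conditions the rule; the final letter is.
"lilgu" ends in -u. The stems ending in -u (pomnu → sopomnuovi, wuvu → sowuvuovi) add so- … -ovi around the stem.
The other patterns: stems ending in -l add -ob; stems ending in -o add the prefix be-; stems ending in -t double the final consonant and add -us.
So lilgu → solilguovi.

solilguovi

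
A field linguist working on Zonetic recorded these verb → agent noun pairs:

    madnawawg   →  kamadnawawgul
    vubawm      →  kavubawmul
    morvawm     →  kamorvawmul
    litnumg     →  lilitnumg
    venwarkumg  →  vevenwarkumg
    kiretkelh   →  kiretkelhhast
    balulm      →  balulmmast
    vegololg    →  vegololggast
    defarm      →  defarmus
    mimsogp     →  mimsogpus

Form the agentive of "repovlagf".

"repovlagf" has second-to-last letter 'g'. The one such stem in the data (mimsogp → mimsogpus) adds -us, so the same rule applies.
The other patterns: stems whose second-to-last letter is 'w' add ka- … -ul around the stem; stems whose second-to-last letter is 'm' repeat the first consonant+vowel as a prefix; stems whose second-to-last letter is 'l' double the final consonant and add -ast.
So repovlagf → repovlagfus.

repovlagfus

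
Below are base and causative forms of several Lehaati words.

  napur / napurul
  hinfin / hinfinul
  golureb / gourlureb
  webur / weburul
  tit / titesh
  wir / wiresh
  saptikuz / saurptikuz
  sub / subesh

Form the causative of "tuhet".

wir and webur both end in -r yet inflect differently (wiresh, weburul), so the final letter is not what conditions the rule; the number of vowels is.
"tuhet" has 2 vowels. The stems with 2 vowels (hinfin → hinfinul, webur → weburul, napur → napurul) add -ul.
So tuhet → tuhetul.

tuhetul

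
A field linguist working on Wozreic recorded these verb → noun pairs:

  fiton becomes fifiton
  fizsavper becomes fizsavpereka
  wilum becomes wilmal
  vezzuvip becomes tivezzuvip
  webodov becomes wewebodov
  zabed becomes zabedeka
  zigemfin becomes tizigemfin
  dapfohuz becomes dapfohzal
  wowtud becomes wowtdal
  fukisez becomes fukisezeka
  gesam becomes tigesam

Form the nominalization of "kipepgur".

kipepgral

zabed and wowtud both end in -d yet inflect differently (zabedeka, wowtdal), so the final letter is not what conditions the rule; the last vowel is.
"kipepgur" has last vowel 'u'. The stems whose last vowel is 'u' (wowtud → wowtdal, dapfohuz → dapfohzal, wilum → wilmal) delete the last vowel and add -al.
So kipepgur → kipepgral.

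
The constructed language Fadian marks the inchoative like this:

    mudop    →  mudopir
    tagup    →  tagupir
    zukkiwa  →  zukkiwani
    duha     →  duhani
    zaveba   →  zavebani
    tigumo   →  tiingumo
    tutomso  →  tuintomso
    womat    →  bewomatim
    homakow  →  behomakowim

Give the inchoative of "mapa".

"mapa" ends in -a. The stems ending in -a (zukkiwa → zukkiwani, duha → duhani, zaveba → zavebani) drop the final letter and add -ani.
So mapa → mapani.

mapani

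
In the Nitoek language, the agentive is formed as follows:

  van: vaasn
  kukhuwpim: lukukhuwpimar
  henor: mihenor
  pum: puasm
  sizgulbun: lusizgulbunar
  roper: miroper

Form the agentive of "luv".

pum and kukhuwpim both end in -m yet inflect differently (puasm, lukukhuwpimar), so the final letter is not what conditions the rule; the number of vowels is.
"luv" has 1 vowel. The stems with 1 vowel (pum → puasm, van → vaasn) insert -as- after the first vowel.
The other patterns: stems with 2 vowels add the prefix mi-; stems with 3 vowels add lu- … -ar around the stem.
So luv → luasv.

luasv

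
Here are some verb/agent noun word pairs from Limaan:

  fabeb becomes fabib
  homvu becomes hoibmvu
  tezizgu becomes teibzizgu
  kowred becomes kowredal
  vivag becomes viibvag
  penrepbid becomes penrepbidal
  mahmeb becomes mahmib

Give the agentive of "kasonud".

kasonudal

kowred and mahmeb both have last vowel 'e' yet inflect differently (kowredal, mahmib), so the last vowel is not what conditions the rule; the final letter is.
"kasonud" ends in -d. The stems ending in -d (kowred → kowredal, penrepbid → penrepbidal) add -al.
So kasonud → kasonudal.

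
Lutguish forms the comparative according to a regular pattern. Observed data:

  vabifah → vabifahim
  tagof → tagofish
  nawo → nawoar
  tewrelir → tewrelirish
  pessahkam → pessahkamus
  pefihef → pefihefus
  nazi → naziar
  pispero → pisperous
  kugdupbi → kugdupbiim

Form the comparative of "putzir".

"putzir" begins with p-. The stems beginning with p- (pispero → pisperous, pessahkam → pessahkamus, pefihef → pefihefus) add -us.
So putzir → putzirus.

putzirus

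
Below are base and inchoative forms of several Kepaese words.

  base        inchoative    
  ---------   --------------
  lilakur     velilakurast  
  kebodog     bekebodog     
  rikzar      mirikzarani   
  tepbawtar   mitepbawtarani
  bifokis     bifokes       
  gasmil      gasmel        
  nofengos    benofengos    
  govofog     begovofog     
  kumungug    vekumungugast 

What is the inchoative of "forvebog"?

"forvebog" has last vowel 'o'. The stems whose last vowel is 'o' (govofog → begovofog, nofengos → benofengos, kebodog → bekebodog) add the prefix be-.
The other patterns: stems whose last vowel is 'u' add ve- … -ast around the stem; stems whose last vowel is 'i' change the last vowel to 'e'; stems whose last vowel is 'a' add mi- … -ani around the stem.
So forvebog → beforvebog.

beforvebog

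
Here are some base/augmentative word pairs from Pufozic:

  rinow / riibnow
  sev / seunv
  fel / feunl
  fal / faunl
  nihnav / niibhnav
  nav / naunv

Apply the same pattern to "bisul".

biibsul

nihnav and nav both end in -v yet inflect differently (niibhnav, naunv), so the final letter is not what conditions the rule; the number of vowels is.
"bisul" has 2 vowels. The stems with 2 vowels (nihnav → niibhnav, rinow → riibnow) insert -ib- after the first vowel.
So bisul → biibsul.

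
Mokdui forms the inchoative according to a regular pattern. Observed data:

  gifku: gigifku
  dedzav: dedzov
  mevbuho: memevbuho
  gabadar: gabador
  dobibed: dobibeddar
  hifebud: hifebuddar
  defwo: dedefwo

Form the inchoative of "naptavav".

naptavov

"naptavav" ends in -v. The one such stem in the data (dedzav → dedzov) changes the last vowel to 'o' (as does gabadar), so the same rule applies.
The other patterns: stems ending in -d double the final consonant and add -ar; stems ending in -o or -u repeat the first consonant+vowel as a prefix.
So naptavav → naptavov.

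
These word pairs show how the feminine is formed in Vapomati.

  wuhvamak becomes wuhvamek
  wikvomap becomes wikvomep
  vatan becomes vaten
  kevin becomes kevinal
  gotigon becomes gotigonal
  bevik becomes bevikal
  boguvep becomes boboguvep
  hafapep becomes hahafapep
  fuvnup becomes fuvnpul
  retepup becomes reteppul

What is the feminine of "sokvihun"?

vatan and kevin both end in -n yet inflect differently (vaten, kevinal), so the final letter is not what conditions the rule; the last vowel is.
"sokvihun" has last vowel 'u'. The stems whose last vowel is 'u' (fuvnup → fuvnpul, retepup → reteppul) delete the last vowel and add -ul.
So sokvihun → sokvihnul.

sokvihnul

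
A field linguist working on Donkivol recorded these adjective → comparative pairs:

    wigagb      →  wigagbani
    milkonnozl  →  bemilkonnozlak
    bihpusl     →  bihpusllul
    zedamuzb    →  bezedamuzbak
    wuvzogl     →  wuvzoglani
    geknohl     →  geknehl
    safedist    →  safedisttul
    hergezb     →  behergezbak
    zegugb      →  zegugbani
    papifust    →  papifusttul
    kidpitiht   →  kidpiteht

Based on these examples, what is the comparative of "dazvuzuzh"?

bedazvuzuzhak

kidpitiht and safedist both end in -t yet inflect differently (kidpiteht, safedisttul), so the final letter is not what conditions the rule; the second-to-last letter is.
"dazvuzuzh" has second-to-last letter 'z'. The stems whose second-to-last letter is 'z' (zedamuzb → bezedamuzbak, milkonnozl → bemilkonnozlak, hergezb → behergezbak) add be- … -ak around the stem.
The other patterns: stems whose second-to-last letter is 'h' change the last vowel to 'e'; stems whose second-to-last letter is 's' double the final consonant and add -ul; stems whose second-to-last letter is 'g' add -ani.
So dazvuzuzh → bedazvuzuzhak.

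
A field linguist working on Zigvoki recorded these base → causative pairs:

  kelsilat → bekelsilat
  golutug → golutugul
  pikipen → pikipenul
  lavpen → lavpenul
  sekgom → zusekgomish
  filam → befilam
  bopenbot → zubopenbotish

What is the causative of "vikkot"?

zuvikkotish

kelsilat and bopenbot both end in -t yet inflect differently (bekelsilat, zubopenbotish), so the final letter is not what conditions the rule; the last vowel is.
"vikkot" has last vowel 'o'. The stems whose last vowel is 'o' (bopenbot → zubopenbotish, sekgom → zusekgomish) add zu- … -ish around the stem.
So vikkot → zuvikkotish.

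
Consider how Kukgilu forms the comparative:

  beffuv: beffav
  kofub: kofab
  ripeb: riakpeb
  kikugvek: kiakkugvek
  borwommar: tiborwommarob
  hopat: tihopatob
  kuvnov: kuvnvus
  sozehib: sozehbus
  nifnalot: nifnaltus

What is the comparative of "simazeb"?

"simazeb" has last vowel 'e'. The stems whose last vowel is 'e' (ripeb → riakpeb, kikugvek → kiakkugvek) insert -ak- after the first vowel.
The other patterns: stems whose last vowel is 'u' change the last vowel to 'a'; stems whose last vowel is 'a' add ti- … -ob around the stem; stems whose last vowel is 'i' or 'o' delete the last vowel and add -us.
So simazeb → siakmazeb.

siakmazeb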